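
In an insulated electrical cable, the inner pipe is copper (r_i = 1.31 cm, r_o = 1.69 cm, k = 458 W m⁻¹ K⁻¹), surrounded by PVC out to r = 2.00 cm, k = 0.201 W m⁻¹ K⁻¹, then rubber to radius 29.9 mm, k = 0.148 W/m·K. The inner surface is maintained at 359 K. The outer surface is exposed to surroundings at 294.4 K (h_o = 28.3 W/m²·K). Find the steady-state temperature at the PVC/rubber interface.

T = 347.6 K

Series thermal resistances, inner to outer:
  R'_copper = ln(0.0169/0.0131)/(2πk) = 0.2547/(2π·458) = 8.851×10^-5 m·K/W
  R'_PVC = ln(0.0200/0.0169)/(2πk) = 0.1684/(2π·0.201) = 0.1334 m·K/W
  R'_rubber = ln(0.0299/0.0200)/(2πk) = 0.4021/(2π·0.148) = 0.4324 m·K/W
  R'_conv,out = 1/(2πr h) = 1/(2π·0.0299·28.3) = 0.1881 m·K/W
ΣR = 8.851×10^-5 + 0.1334 + 0.4324 + 0.1881 = 0.7540 m·K/W
Q' = ΔT/ΣR = (359 K − 294.4 K)/0.7540 = 85.68 W/m
From the inner boundary to the PVC/rubber interface, ΣR_partial = 0.1335 m·K/W.
T_interface = T_in − Q'·ΣR_partial = 359 K − (85.68)(0.1335) = 347.6 K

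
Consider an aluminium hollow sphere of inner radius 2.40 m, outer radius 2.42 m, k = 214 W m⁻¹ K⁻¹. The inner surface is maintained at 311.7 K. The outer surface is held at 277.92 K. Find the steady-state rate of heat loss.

Q = 26400 kW

Q = 4πk·ΔT/(1/r₁ − 1/r₂) = 4π × 214 × 33.78 / (1/2.40 − 1/2.42) = 2.64×10^7 W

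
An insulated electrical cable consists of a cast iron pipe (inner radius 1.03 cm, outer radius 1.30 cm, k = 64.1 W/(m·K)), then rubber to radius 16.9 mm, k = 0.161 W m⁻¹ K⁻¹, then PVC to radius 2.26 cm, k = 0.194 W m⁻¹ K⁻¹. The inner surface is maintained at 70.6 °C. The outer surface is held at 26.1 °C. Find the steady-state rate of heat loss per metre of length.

Series thermal resistances, inner to outer:
  R'_cast iron = ln(0.0130/0.0103)/(2πk) = 0.2328/(2π·64.1) = 5.780×10^-4 m·K/W
  R'_rubber = ln(0.0169/0.0130)/(2πk) = 0.2624/(2π·0.161) = 0.2594 m·K/W
  R'_PVC = ln(0.0226/0.0169)/(2πk) = 0.2906/(2π·0.194) = 0.2384 m·K/W
ΣR = 5.780×10^-4 + 0.2594 + 0.2384 = 0.4984 m·K/W
Q' = ΔT/ΣR = (70.6 °C − 26.1 °C)/0.4984 = 89.3 W/m

Q' = 89.3 W/m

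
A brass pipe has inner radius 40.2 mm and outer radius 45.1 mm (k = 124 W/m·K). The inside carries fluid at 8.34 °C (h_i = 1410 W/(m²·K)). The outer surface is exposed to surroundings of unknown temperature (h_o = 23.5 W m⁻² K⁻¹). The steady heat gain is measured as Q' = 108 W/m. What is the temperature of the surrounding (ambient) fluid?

T_out = 24.9 °C

Sum the resistances:
  R'_conv,in = 1/(2πr h) = 1/(2π·0.0402·1410) = 0.002808 m·K/W
  R'_brass = ln(0.0451/0.0402)/(2πk) = 0.1150/(2π·124) = 1.476×10^-4 m·K/W
  R'_conv,out = 1/(2πr h) = 1/(2π·0.0451·23.5) = 0.1502 m·K/W
ΣR = 0.1531 m·K/W
ΔT = Q'·ΣR = 108 × 0.1531 = 16.53 K
Heat flows inward, so T_out = T_in + ΔT = 8.34 + 16.53 = 24.9 °C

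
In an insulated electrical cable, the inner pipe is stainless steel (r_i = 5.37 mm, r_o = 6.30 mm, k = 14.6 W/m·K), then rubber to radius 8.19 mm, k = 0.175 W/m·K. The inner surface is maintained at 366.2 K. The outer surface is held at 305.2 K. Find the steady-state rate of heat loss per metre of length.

Q' = 254 W/m

Treat each layer as a resistance in series:
  R'_stainless steel = ln(0.00630/0.00537)/(2πk) = 0.1597/(2π·14.6) = 0.001741 m·K/W
  R'_rubber = ln(0.00819/0.00630)/(2πk) = 0.2624/(2π·0.175) = 0.2386 m·K/W
ΣR = 0.001741 + 0.2386 = 0.2403 m·K/W
Q' = ΔT/ΣR = (366.2 K − 305.2 K)/0.2403 = 254 W/m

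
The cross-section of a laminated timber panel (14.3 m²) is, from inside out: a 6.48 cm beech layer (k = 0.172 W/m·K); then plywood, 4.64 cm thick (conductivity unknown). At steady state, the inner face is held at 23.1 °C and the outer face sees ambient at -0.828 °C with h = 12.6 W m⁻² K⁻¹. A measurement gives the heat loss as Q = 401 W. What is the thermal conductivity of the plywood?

ΣR = ΔT/Q = |23.1 − -0.828|/401 = 0.05967 K/W
Known resistances:
  R_beech = L/(kA) = 0.0648/(0.172·14.3) = 0.02635 K/W
  R_conv,out = 1/(hA) = 1/(12.6·14.3) = 0.005550 K/W
R_plywood = ΣR − ΣR_known = 0.05967 − 0.03190 = 0.02777 K/W
L/(kA) = 0.02777 ⇒ k = 0.0464/(0.02777·14.3) = 0.117 W/m·K

k = 0.117 W/m·K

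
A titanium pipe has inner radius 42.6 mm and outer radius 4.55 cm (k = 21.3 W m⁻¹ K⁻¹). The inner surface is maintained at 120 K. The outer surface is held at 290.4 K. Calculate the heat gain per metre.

Q' = 3.46×10^5 W/m

Q' = 2πk·ΔT/ln(r₂/r₁) = 2π × 21.3 × 170.4 / ln(0.0455/0.0426) = 3.46×10^5 W/m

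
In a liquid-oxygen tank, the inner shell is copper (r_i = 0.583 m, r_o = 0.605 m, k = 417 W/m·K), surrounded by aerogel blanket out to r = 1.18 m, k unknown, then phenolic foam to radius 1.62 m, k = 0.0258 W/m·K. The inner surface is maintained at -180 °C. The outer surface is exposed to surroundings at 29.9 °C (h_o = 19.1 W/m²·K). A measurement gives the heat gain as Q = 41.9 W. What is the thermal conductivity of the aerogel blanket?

ΣR = ΔT/Q = |-180 − 29.9|/41.9 = 5.010 K/W
Known resistances:
  R_copper = (1/0.583 − 1/0.605)/(4πk) = 0.06237/(4π·417) = 1.190×10^-5 K/W
  R_phenolic foam = (1/1.18 − 1/1.62)/(4πk) = 0.2302/(4π·0.0258) = 0.7099 K/W
  R_conv,out = 1/(4πr²h) = 1/(4π·1.62²·19.1) = 0.001588 K/W
R_aerogel blanket = ΣR − ΣR_known = 5.010 − 0.7115 = 4.298 K/W
(1/r₁−1/r₂)/(4πk) = 4.298 ⇒ k = 0.8054/(4π·4.298) = 0.0149 W/m·K

k = 0.0149 W/m·K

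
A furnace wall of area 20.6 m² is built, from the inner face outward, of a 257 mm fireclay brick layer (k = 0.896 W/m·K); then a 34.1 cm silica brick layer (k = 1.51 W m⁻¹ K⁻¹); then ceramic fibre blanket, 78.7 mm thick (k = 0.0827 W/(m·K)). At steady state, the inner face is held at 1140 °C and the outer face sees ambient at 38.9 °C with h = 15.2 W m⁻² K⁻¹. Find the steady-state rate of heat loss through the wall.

Treat each layer as a resistance in series:
  R_fireclay brick = L/(kA) = 0.257/(0.896·20.6) = 0.01392 K/W
  R_silica brick = L/(kA) = 0.341/(1.51·20.6) = 0.01096 K/W
  R_ceramic fibre blanket = L/(kA) = 0.0787/(0.0827·20.6) = 0.04620 K/W
  R_conv,out = 1/(hA) = 1/(15.2·20.6) = 0.003194 K/W
ΣR = 0.01392 + 0.01096 + 0.04620 + 0.003194 = 0.07427 K/W
Q = ΔT/ΣR = (1140 °C − 38.9 °C)/0.07427 = 14800 W

Q = 14.8 kW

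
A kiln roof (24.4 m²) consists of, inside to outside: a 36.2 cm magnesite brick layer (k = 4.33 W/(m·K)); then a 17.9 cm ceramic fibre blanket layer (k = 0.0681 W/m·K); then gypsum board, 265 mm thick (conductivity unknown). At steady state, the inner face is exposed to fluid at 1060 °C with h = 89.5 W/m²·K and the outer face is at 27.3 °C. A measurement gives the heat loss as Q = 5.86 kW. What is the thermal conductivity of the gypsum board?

ΣR = ΔT/Q = |1060 − 27.3|/5860 = 0.1762 K/W
Known resistances:
  R_conv,in = 1/(hA) = 1/(89.5·24.4) = 4.579×10^-4 K/W
  R_magnesite brick = L/(kA) = 0.362/(4.33·24.4) = 0.003426 K/W
  R_ceramic fibre blanket = L/(kA) = 0.179/(0.0681·24.4) = 0.1077 K/W
R_gypsum board = ΣR − ΣR_known = 0.1762 − 0.1116 = 0.06460 K/W
L/(kA) = 0.06460 ⇒ k = 0.265/(0.06460·24.4) = 0.168 W/m·K

k = 0.168 W/m·K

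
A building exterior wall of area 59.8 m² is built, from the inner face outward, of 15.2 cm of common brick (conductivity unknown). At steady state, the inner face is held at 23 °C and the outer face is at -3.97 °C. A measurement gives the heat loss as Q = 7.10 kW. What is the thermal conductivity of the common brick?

k = 0.669 W/m·K

ΣR = ΔT/Q = |23 − -3.97|/7100 = 0.003799 K/W
L/(kA) = 0.003799 ⇒ k = 0.152/(0.003799·59.8) = 0.669 W/m·K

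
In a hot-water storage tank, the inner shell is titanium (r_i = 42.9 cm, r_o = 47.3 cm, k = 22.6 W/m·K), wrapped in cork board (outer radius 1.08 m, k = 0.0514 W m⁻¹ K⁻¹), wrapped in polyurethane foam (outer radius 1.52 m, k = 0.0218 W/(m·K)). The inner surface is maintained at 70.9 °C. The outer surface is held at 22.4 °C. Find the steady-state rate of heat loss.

Q = 17.2 W

Treat each layer as a resistance in series:
  R_titanium = (1/0.429 − 1/0.473)/(4πk) = 0.2168/(4π·22.6) = 7.635×10^-4 K/W
  R_cork board = (1/0.473 − 1/1.08)/(4πk) = 1.188/(4π·0.0514) = 1.840 K/W
  R_polyurethane foam = (1/1.08 − 1/1.52)/(4πk) = 0.2680/(4π·0.0218) = 0.9784 K/W
ΣR = 7.635×10^-4 + 1.840 + 0.9784 = 2.819 K/W
Q = ΔT/ΣR = (70.9 °C − 22.4 °C)/2.819 = 17.2 W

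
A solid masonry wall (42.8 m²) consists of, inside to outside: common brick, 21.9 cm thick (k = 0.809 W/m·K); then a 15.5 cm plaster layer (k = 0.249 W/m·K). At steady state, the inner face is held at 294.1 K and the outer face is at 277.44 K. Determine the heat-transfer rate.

Treat each layer as a resistance in series:
  R_common brick = L/(kA) = 0.219/(0.809·42.8) = 0.006325 K/W
  R_plaster = L/(kA) = 0.155/(0.249·42.8) = 0.01454 K/W
ΣR = 0.006325 + 0.01454 = 0.02087 K/W
Q = ΔT/ΣR = (294.1 K − 277.44 K)/0.02087 = 798 W

Q = 798 W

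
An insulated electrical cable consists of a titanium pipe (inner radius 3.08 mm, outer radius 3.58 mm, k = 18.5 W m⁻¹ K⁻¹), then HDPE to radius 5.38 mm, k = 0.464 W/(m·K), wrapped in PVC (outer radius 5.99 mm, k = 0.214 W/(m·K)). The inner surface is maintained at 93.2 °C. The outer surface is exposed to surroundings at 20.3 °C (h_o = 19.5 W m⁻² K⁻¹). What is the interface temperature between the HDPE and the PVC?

Treat each layer as a resistance in series:
  R'_titanium = ln(0.00358/0.00308)/(2πk) = 0.1504/(2π·18.5) = 0.001294 m·K/W
  R'_HDPE = ln(0.00538/0.00358)/(2πk) = 0.4073/(2π·0.464) = 0.1397 m·K/W
  R'_PVC = ln(0.00599/0.00538)/(2πk) = 0.1074/(2π·0.214) = 0.07988 m·K/W
  R'_conv,out = 1/(2πr h) = 1/(2π·0.00599·19.5) = 1.363 m·K/W
ΣR = 0.001294 + 0.1397 + 0.07988 + 1.363 = 1.584 m·K/W
Q' = ΔT/ΣR = (93.2 °C − 20.3 °C)/1.584 = 46.02 W/m
From the inner boundary to the HDPE/PVC interface, ΣR_partial = 0.1410 m·K/W.
T_interface = T_in − Q'·ΣR_partial = 93.2 °C − (46.02)(0.1410) = 86.7 °C

T = 86.7 °C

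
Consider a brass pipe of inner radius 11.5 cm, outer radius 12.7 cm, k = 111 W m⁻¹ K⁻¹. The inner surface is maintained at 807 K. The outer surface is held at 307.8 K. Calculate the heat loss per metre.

Q' = 3510 kW/m

Q' = 2πk·ΔT/ln(r₂/r₁) = 2π × 111 × 499.2 / ln(0.127/0.115) = 3.51×10^6 W/m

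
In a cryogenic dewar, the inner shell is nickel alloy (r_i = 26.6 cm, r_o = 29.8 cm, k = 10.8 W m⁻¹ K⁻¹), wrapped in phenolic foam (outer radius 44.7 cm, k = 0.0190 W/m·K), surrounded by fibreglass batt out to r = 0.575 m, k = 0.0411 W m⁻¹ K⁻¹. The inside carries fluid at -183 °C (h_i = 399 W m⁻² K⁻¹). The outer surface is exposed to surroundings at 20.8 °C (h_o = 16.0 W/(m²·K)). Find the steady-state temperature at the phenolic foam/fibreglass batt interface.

Resistance network (inner→outer):
  R_conv,in = 1/(4πr²h) = 1/(4π·0.266²·399) = 0.002819 K/W
  R_nickel alloy = (1/0.266 − 1/0.298)/(4πk) = 0.4037/(4π·10.8) = 0.002975 K/W
  R_phenolic foam = (1/0.298 − 1/0.447)/(4πk) = 1.119/(4π·0.0190) = 4.685 K/W
  R_fibreglass batt = (1/0.447 − 1/0.575)/(4πk) = 0.4980/(4π·0.0411) = 0.9642 K/W
  R_conv,out = 1/(4πr²h) = 1/(4π·0.575²·16.0) = 0.01504 K/W
ΣR = 0.002819 + 0.002975 + 4.685 + 0.9642 + 0.01504 = 5.670 K/W
Q = ΔT/ΣR = (-183 °C − 20.8 °C)/5.670 = -35.94 W
From the inner boundary to the phenolic foam/fibreglass batt interface, ΣR_partial = 4.691 K/W.
T_interface = T_in − Q·ΣR_partial = -183 °C − (-35.94)(4.691) = -14.4 °C

T = -14.4 °C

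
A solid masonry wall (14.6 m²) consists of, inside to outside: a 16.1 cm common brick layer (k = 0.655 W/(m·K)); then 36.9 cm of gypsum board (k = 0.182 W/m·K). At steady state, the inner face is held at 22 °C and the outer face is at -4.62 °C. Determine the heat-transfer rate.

Series thermal resistances, inner to outer:
  R_common brick = L/(kA) = 0.161/(0.655·14.6) = 0.01684 K/W
  R_gypsum board = L/(kA) = 0.369/(0.182·14.6) = 0.1389 K/W
ΣR = 0.01684 + 0.1389 = 0.1557 K/W
Q = ΔT/ΣR = (22 °C − -4.62 °C)/0.1557 = 171 W

Q = 171 W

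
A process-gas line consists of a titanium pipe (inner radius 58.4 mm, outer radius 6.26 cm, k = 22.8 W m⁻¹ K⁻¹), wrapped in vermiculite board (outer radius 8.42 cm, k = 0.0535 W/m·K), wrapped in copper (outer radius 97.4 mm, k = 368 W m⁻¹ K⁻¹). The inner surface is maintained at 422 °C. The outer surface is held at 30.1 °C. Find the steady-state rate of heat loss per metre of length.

Q' = 444 W/m

Treat each layer as a resistance in series:
  R'_titanium = ln(0.0626/0.0584)/(2πk) = 0.06945/(2π·22.8) = 4.848×10^-4 m·K/W
  R'_vermiculite board = ln(0.0842/0.0626)/(2πk) = 0.2964/(2π·0.0535) = 0.8818 m·K/W
  R'_copper = ln(0.0974/0.0842)/(2πk) = 0.1456/(2π·368) = 6.298×10^-5 m·K/W
ΣR = 4.848×10^-4 + 0.8818 + 6.298×10^-5 = 0.8823 m·K/W
Q' = ΔT/ΣR = (422 °C − 30.1 °C)/0.8823 = 444 W/m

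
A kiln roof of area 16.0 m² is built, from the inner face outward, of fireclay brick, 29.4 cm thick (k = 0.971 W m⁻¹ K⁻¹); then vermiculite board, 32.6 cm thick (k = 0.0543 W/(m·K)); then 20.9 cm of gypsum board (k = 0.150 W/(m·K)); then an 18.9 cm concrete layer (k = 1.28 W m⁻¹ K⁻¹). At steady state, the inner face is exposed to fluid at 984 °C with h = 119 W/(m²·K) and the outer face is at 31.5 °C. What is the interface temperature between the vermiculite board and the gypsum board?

Resistance network (inner→outer):
  R_conv,in = 1/(hA) = 1/(119·16.0) = 5.252×10^-4 K/W
  R_fireclay brick = L/(kA) = 0.294/(0.971·16.0) = 0.01892 K/W
  R_vermiculite board = L/(kA) = 0.326/(0.0543·16.0) = 0.3752 K/W
  R_gypsum board = L/(kA) = 0.209/(0.150·16.0) = 0.08708 K/W
  R_concrete = L/(kA) = 0.189/(1.28·16.0) = 0.009229 K/W
ΣR = 5.252×10^-4 + 0.01892 + 0.3752 + 0.08708 + 0.009229 = 0.4910 K/W
Q = ΔT/ΣR = (984 °C − 31.5 °C)/0.4910 = 1940 W
From the inner boundary to the vermiculite board/gypsum board interface, ΣR_partial = 0.3946 K/W.
T_interface = T_in − Q·ΣR_partial = 984 °C − (1940)(0.3946) = 218 °C

T = 218 °C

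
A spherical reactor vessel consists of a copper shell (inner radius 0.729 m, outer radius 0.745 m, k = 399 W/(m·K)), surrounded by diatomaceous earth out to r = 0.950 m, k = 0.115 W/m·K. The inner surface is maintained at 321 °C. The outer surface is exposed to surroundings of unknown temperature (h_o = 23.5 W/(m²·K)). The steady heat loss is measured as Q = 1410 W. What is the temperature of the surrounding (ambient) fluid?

T_out = 33.1 °C

Series resistances:
  R_copper = (1/0.729 − 1/0.745)/(4πk) = 0.02946/(4π·399) = 5.876×10^-6 K/W
  R_diatomaceous earth = (1/0.745 − 1/0.950)/(4πk) = 0.2897/(4π·0.115) = 0.2004 K/W
  R_conv,out = 1/(4πr²h) = 1/(4π·0.950²·23.5) = 0.003752 K/W
ΣR = 0.2042 K/W
ΔT = Q·ΣR = 1410 × 0.2042 = 287.9 K
Heat flows outward, so T_out = T_in − ΔT = 321 − 287.9 = 33.1 °C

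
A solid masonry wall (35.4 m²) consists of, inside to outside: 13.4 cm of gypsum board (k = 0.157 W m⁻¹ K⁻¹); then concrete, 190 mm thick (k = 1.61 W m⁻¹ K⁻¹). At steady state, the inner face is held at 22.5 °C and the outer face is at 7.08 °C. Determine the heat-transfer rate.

Series thermal resistances, inner to outer:
  R_gypsum board = L/(kA) = 0.134/(0.157·35.4) = 0.02411 K/W
  R_concrete = L/(kA) = 0.190/(1.61·35.4) = 0.003334 K/W
ΣR = 0.02411 + 0.003334 = 0.02744 K/W
Q = ΔT/ΣR = (22.5 °C − 7.08 °C)/0.02744 = 562 W

Q = 562 W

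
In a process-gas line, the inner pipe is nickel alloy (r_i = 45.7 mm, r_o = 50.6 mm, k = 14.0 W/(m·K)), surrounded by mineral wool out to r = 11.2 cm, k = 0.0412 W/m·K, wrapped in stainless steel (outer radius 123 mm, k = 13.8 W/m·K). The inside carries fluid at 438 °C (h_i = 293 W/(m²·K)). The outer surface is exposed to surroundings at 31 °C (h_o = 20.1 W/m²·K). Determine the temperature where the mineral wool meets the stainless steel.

T = 39.5 °C

Series thermal resistances, inner to outer:
  R'_conv,in = 1/(2πr h) = 1/(2π·0.0457·293) = 0.01189 m·K/W
  R'_nickel alloy = ln(0.0506/0.0457)/(2πk) = 0.1019/(2π·14.0) = 0.001158 m·K/W
  R'_mineral wool = ln(0.112/0.0506)/(2πk) = 0.7945/(2π·0.0412) = 3.069 m·K/W
  R'_stainless steel = ln(0.123/0.112)/(2πk) = 0.09369/(2π·13.8) = 0.001080 m·K/W
  R'_conv,out = 1/(2πr h) = 1/(2π·0.123·20.1) = 0.06438 m·K/W
ΣR = 0.01189 + 0.001158 + 3.069 + 0.001080 + 0.06438 = 3.148 m·K/W
Q' = ΔT/ΣR = (438 °C − 31 °C)/3.148 = 129.3 W/m
From the inner boundary to the mineral wool/stainless steel interface, ΣR_partial = 3.082 m·K/W.
T_interface = T_in − Q'·ΣR_partial = 438 °C − (129.3)(3.082) = 39.5 °C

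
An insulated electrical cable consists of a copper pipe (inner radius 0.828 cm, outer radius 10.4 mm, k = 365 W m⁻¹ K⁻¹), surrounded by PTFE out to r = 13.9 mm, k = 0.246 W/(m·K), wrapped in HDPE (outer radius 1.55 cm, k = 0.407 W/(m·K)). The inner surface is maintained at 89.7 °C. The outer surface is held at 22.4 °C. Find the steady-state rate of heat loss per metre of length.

Series thermal resistances, inner to outer:
  R'_copper = ln(0.0104/0.00828)/(2πk) = 0.2280/(2π·365) = 9.940×10^-5 m·K/W
  R'_PTFE = ln(0.0139/0.0104)/(2πk) = 0.2901/(2π·0.246) = 0.1877 m·K/W
  R'_HDPE = ln(0.0155/0.0139)/(2πk) = 0.1090/(2π·0.407) = 0.04260 m·K/W
ΣR = 9.940×10^-5 + 0.1877 + 0.04260 = 0.2304 m·K/W
Q' = ΔT/ΣR = (89.7 °C − 22.4 °C)/0.2304 = 292 W/m

Q' = 292 W/m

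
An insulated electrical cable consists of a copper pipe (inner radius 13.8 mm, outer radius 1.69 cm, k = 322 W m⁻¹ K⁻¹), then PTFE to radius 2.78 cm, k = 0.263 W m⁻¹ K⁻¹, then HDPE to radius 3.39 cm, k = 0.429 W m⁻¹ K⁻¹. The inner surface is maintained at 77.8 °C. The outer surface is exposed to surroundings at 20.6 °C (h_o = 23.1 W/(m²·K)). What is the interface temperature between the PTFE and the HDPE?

Resistance network (inner→outer):
  R'_copper = ln(0.0169/0.0138)/(2πk) = 0.2026/(2π·322) = 1.002×10^-4 m·K/W
  R'_PTFE = ln(0.0278/0.0169)/(2πk) = 0.4977/(2π·0.263) = 0.3012 m·K/W
  R'_HDPE = ln(0.0339/0.0278)/(2πk) = 0.1984/(2π·0.429) = 0.07360 m·K/W
  R'_conv,out = 1/(2πr h) = 1/(2π·0.0339·23.1) = 0.2032 m·K/W
ΣR = 1.002×10^-4 + 0.3012 + 0.07360 + 0.2032 = 0.5781 m·K/W
Q' = ΔT/ΣR = (77.8 °C − 20.6 °C)/0.5781 = 98.94 W/m
From the inner boundary to the PTFE/HDPE interface, ΣR_partial = 0.3013 m·K/W.
T_interface = T_in − Q'·ΣR_partial = 77.8 °C − (98.94)(0.3013) = 48.0 °C

T = 48.0 °C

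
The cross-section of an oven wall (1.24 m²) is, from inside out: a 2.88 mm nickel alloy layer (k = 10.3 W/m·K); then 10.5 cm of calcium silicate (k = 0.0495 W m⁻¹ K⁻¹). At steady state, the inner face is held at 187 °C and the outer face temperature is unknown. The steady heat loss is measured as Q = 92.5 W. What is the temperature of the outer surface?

Sum the resistances:
  R_nickel alloy = L/(kA) = 0.00288/(10.3·1.24) = 2.255×10^-4 K/W
  R_calcium silicate = L/(kA) = 0.105/(0.0495·1.24) = 1.711 K/W
ΣR = 1.711 K/W
ΔT = Q·ΣR = 92.5 × 1.711 = 158.3 K
Heat flows outward, so T_out = T_in − ΔT = 187 − 158.3 = 28.7 °C

T_out = 28.7 °C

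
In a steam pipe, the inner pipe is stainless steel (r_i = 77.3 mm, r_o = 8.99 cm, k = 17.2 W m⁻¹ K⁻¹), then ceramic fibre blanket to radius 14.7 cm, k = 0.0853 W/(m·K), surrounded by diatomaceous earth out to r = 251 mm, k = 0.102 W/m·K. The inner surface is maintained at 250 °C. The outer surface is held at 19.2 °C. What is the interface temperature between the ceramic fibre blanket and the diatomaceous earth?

T = 129 °C

Resistance network (inner→outer):
  R'_stainless steel = ln(0.0899/0.0773)/(2πk) = 0.1510/(2π·17.2) = 0.001397 m·K/W
  R'_ceramic fibre blanket = ln(0.147/0.0899)/(2πk) = 0.4917/(2π·0.0853) = 0.9175 m·K/W
  R'_diatomaceous earth = ln(0.251/0.147)/(2πk) = 0.5350/(2π·0.102) = 0.8348 m·K/W
ΣR = 0.001397 + 0.9175 + 0.8348 = 1.754 m·K/W
Q' = ΔT/ΣR = (250 °C − 19.2 °C)/1.754 = 131.6 W/m
From the inner boundary to the ceramic fibre blanket/diatomaceous earth interface, ΣR_partial = 0.9189 m·K/W.
T_interface = T_in − Q'·ΣR_partial = 250 °C − (131.6)(0.9189) = 129 °C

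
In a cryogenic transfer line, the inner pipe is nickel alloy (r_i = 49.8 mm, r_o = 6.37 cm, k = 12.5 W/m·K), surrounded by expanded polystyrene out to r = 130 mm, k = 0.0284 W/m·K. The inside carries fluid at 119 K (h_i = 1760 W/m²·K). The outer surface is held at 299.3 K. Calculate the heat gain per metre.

Resistance network (inner→outer):
  R'_conv,in = 1/(2πr h) = 1/(2π·0.0498·1760) = 0.001816 m·K/W
  R'_nickel alloy = ln(0.0637/0.0498)/(2πk) = 0.2462/(2π·12.5) = 0.003134 m·K/W
  R'_expanded polystyrene = ln(0.130/0.0637)/(2πk) = 0.7133/(2π·0.0284) = 3.998 m·K/W
ΣR = 0.001816 + 0.003134 + 3.998 = 4.003 m·K/W
Q' = ΔT/ΣR = (119 K − 299.3 K)/4.003 = -45.0 W/m
(Negative Q' ⇒ heat flows inward; heat gain = 45.0 W/m.)

Q' = 45.0 W/m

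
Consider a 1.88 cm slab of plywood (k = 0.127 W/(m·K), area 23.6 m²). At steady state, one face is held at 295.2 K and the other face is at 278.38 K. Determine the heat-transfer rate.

Q = kA·ΔT/L = 0.127 × 23.6 × |295.2 K − 278.38 K| / 0.0188 = 2680 W

Q = 2.68 kW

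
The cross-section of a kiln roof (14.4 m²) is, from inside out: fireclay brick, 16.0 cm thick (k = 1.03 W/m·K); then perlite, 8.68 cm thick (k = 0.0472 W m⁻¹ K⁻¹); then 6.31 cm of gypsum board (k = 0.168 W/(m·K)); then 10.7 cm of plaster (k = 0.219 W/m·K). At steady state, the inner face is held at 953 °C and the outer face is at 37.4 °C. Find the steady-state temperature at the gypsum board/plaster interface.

Treat each layer as a resistance in series:
  R_fireclay brick = L/(kA) = 0.160/(1.03·14.4) = 0.01079 K/W
  R_perlite = L/(kA) = 0.0868/(0.0472·14.4) = 0.1277 K/W
  R_gypsum board = L/(kA) = 0.0631/(0.168·14.4) = 0.02608 K/W
  R_plaster = L/(kA) = 0.107/(0.219·14.4) = 0.03393 K/W
ΣR = 0.01079 + 0.1277 + 0.02608 + 0.03393 = 0.1985 K/W
Q = ΔT/ΣR = (953 °C − 37.4 °C)/0.1985 = 4613 W
From the inner boundary to the gypsum board/plaster interface, ΣR_partial = 0.1646 K/W.
T_interface = T_in − Q·ΣR_partial = 953 °C − (4613)(0.1646) = 194 °C

T = 194 °C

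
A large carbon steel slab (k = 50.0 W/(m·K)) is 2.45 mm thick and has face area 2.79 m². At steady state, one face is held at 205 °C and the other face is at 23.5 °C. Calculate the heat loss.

Q = kA·ΔT/L = 50.0 × 2.79 × |205 °C − 23.5 °C| / 0.00245 = 1.03×10^7 W

Q = 1.03×10^7 W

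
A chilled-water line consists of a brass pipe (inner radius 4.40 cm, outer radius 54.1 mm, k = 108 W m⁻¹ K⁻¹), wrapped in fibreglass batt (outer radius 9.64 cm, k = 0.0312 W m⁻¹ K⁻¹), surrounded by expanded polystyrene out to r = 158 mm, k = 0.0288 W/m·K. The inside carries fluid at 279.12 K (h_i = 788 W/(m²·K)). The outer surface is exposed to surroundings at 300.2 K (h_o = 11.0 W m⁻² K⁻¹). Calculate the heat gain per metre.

Treat each layer as a resistance in series:
  R'_conv,in = 1/(2πr h) = 1/(2π·0.0440·788) = 0.004590 m·K/W
  R'_brass = ln(0.0541/0.0440)/(2πk) = 0.2066/(2π·108) = 3.045×10^-4 m·K/W
  R'_fibreglass batt = ln(0.0964/0.0541)/(2πk) = 0.5777/(2π·0.0312) = 2.947 m·K/W
  R'_expanded polystyrene = ln(0.158/0.0964)/(2πk) = 0.4941/(2π·0.0288) = 2.730 m·K/W
  R'_conv,out = 1/(2πr h) = 1/(2π·0.158·11.0) = 0.09157 m·K/W
ΣR = 0.004590 + 3.045×10^-4 + 2.947 + 2.730 + 0.09157 = 5.773 m·K/W
Q' = ΔT/ΣR = (279.12 K − 300.2 K)/5.773 = -3.65 W/m
(Negative Q' ⇒ heat flows inward; heat gain = 3.65 W/m.)

Q' = 3.65 W/m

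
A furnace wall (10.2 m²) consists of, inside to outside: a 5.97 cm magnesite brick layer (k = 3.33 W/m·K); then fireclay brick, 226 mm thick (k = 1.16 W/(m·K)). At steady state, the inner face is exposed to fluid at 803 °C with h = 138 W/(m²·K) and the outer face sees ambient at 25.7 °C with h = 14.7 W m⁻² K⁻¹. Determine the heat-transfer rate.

Q = 27.5 kW

Resistance network (inner→outer):
  R_conv,in = 1/(hA) = 1/(138·10.2) = 7.104×10^-4 K/W
  R_magnesite brick = L/(kA) = 0.0597/(3.33·10.2) = 0.001758 K/W
  R_fireclay brick = L/(kA) = 0.226/(1.16·10.2) = 0.01910 K/W
  R_conv,out = 1/(hA) = 1/(14.7·10.2) = 0.006669 K/W
ΣR = 7.104×10^-4 + 0.001758 + 0.01910 + 0.006669 = 0.02824 K/W
Q = ΔT/ΣR = (803 °C − 25.7 °C)/0.02824 = 27500 W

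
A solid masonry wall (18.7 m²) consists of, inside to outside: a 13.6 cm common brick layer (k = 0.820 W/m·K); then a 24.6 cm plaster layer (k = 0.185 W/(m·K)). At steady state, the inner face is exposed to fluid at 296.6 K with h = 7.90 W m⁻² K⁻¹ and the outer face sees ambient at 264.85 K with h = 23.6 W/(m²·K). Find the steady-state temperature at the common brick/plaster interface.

T = 291.0 K

Resistance network (inner→outer):
  R_conv,in = 1/(hA) = 1/(7.90·18.7) = 0.006769 K/W
  R_common brick = L/(kA) = 0.136/(0.820·18.7) = 0.008869 K/W
  R_plaster = L/(kA) = 0.246/(0.185·18.7) = 0.07111 K/W
  R_conv,out = 1/(hA) = 1/(23.6·18.7) = 0.002266 K/W
ΣR = 0.006769 + 0.008869 + 0.07111 + 0.002266 = 0.08901 K/W
Q = ΔT/ΣR = (296.6 K − 264.85 K)/0.08901 = 356.7 W
From the inner boundary to the common brick/plaster interface, ΣR_partial = 0.01564 K/W.
T_interface = T_in − Q·ΣR_partial = 296.6 K − (356.7)(0.01564) = 291.0 K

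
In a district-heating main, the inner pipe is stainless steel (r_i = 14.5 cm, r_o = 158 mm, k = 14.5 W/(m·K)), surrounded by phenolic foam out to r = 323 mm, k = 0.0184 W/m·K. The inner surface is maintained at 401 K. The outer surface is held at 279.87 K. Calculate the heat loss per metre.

Resistance network (inner→outer):
  R'_stainless steel = ln(0.158/0.145)/(2πk) = 0.08586/(2π·14.5) = 9.424×10^-4 m·K/W
  R'_phenolic foam = ln(0.323/0.158)/(2πk) = 0.7151/(2π·0.0184) = 6.185 m·K/W
ΣR = 9.424×10^-4 + 6.185 = 6.186 m·K/W
Q' = ΔT/ΣR = (401 K − 279.87 K)/6.186 = 19.6 W/m

Q' = 19.6 W/m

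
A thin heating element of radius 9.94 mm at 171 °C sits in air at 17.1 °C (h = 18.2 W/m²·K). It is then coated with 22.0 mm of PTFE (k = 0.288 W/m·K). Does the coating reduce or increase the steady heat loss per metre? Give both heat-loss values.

reduces: 175 → 167 W/m

Critical radius for a cylinder: r_cr = k/h = 0.0158 m = 1.58 cm.
Outer radius after coating: r₂ = 0.00994 + 0.0220 = 0.03194 m.
r₁ < r_cr < r₂: heat loss rises to a maximum at r_cr then falls. Whether the coating helps depends on whether Q(r₂) has dropped back below Q(r₁).
Bare: R = 1/(2πr₁h) = 0.8798 m·K/W; Q = 153.9/0.8798 = 175 W/m.
Coated: R = R_cond + R_conv = 0.9189 m·K/W; Q = 153.9/0.9189 = 167 W/m.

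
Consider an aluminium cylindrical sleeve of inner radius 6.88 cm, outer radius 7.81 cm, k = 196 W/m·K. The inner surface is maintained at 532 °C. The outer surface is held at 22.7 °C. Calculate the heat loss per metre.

Q' = 2πk·ΔT/ln(r₂/r₁) = 2π × 196 × 509.3 / ln(0.0781/0.0688) = 4.95×10^6 W/m

Q' = 4950 kW/m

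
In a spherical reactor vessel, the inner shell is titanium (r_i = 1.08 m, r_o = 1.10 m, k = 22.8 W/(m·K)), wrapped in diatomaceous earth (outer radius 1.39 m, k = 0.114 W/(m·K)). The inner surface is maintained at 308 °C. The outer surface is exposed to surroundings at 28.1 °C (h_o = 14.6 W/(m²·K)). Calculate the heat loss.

Resistance network (inner→outer):
  R_titanium = (1/1.08 − 1/1.10)/(4πk) = 0.01684/(4π·22.8) = 5.876×10^-5 K/W
  R_diatomaceous earth = (1/1.10 − 1/1.39)/(4πk) = 0.1897/(4π·0.114) = 0.1324 K/W
  R_conv,out = 1/(4πr²h) = 1/(4π·1.39²·14.6) = 0.002821 K/W
ΣR = 5.876×10^-5 + 0.1324 + 0.002821 = 0.1353 K/W
Q = ΔT/ΣR = (308 °C − 28.1 °C)/0.1353 = 2070 W

Q = 2.07 kW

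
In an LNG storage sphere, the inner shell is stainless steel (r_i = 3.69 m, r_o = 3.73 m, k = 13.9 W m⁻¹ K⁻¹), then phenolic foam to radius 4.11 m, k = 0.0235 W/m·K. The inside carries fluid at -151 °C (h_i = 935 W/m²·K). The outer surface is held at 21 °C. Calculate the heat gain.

Q = 2050 W

Series thermal resistances, inner to outer:
  R_conv,in = 1/(4πr²h) = 1/(4π·3.69²·935) = 6.251×10^-6 K/W
  R_stainless steel = (1/3.69 − 1/3.73)/(4πk) = 0.002906/(4π·13.9) = 1.664×10^-5 K/W
  R_phenolic foam = (1/3.73 − 1/4.11)/(4πk) = 0.02479/(4π·0.0235) = 0.08394 K/W
ΣR = 6.251×10^-6 + 1.664×10^-5 + 0.08394 = 0.08396 K/W
Q = ΔT/ΣR = (-151 °C − 21 °C)/0.08396 = -2050 W
(Negative Q ⇒ heat flows inward; heat gain = 2050 W.)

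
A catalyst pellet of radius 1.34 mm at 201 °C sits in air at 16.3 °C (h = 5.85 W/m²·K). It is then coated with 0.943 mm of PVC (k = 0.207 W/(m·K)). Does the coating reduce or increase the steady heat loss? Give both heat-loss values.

increases: 0.0244 → 0.0677 W

Critical radius for a sphere: r_cr = 2k/h = 0.0708 m = 7.08 cm.
Outer radius after coating: r₂ = 0.00134 + 9.43×10^-4 = 0.002283 m.
Since r₁ < r_cr and r₂ ≤ r_cr, the coating moves toward the maximum at r_cr — heat loss rises.
Bare: R = 1/(4πr₁²h) = 7576 K/W; Q = 184.7/7576 = 0.0244 W.
Coated: R = R_cond + R_conv = 2728 K/W; Q = 184.7/2728 = 0.0677 W.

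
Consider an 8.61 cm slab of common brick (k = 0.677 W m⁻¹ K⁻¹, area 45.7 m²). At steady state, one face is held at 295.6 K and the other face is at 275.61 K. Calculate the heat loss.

Q = 7.18 kW

Q = kA·ΔT/L = 0.677 × 45.7 × |295.6 K − 275.61 K| / 0.0861 = 7180 W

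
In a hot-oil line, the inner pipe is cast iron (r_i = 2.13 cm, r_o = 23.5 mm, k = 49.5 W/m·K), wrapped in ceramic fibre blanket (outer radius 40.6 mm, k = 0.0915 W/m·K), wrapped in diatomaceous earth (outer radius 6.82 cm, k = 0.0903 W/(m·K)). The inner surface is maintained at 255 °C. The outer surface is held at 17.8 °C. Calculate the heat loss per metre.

Series thermal resistances, inner to outer:
  R'_cast iron = ln(0.0235/0.0213)/(2πk) = 0.09829/(2π·49.5) = 3.160×10^-4 m·K/W
  R'_ceramic fibre blanket = ln(0.0406/0.0235)/(2πk) = 0.5468/(2π·0.0915) = 0.9510 m·K/W
  R'_diatomaceous earth = ln(0.0682/0.0406)/(2πk) = 0.5187/(2π·0.0903) = 0.9142 m·K/W
ΣR = 3.160×10^-4 + 0.9510 + 0.9142 = 1.866 m·K/W
Q' = ΔT/ΣR = (255 °C − 17.8 °C)/1.866 = 127 W/m

Q' = 127 W/m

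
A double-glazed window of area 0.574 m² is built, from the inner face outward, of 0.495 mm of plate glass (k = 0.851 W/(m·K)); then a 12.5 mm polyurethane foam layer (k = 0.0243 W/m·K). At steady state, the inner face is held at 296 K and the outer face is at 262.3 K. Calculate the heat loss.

Series thermal resistances, inner to outer:
  R_plate glass = L/(kA) = 4.95×10^-4/(0.851·0.574) = 0.001013 K/W
  R_polyurethane foam = L/(kA) = 0.0125/(0.0243·0.574) = 0.8962 K/W
ΣR = 0.001013 + 0.8962 = 0.8972 K/W
Q = ΔT/ΣR = (296 K − 262.3 K)/0.8972 = 37.6 W

Q = 37.6 W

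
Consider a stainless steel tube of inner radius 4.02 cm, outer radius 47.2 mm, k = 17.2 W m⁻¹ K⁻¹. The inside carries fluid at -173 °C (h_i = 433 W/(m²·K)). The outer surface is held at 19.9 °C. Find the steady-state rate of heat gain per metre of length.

Treat each layer as a resistance in series:
  R'_conv,in = 1/(2πr h) = 1/(2π·0.0402·433) = 0.009143 m·K/W
  R'_stainless steel = ln(0.0472/0.0402)/(2πk) = 0.1605/(2π·17.2) = 0.001485 m·K/W
ΣR = 0.009143 + 0.001485 = 0.01063 m·K/W
Q' = ΔT/ΣR = (-173 °C − 19.9 °C)/0.01063 = -18100 W/m
(Negative Q' ⇒ heat flows inward; heat gain = 18100 W/m.)

Q' = 18.1 kW/m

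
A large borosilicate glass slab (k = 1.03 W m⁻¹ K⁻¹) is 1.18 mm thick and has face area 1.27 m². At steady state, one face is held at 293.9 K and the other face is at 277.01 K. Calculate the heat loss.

Q = kA·ΔT/L = 1.03 × 1.27 × |293.9 K − 277.01 K| / 0.00118 = 18700 W

Q = 18700 W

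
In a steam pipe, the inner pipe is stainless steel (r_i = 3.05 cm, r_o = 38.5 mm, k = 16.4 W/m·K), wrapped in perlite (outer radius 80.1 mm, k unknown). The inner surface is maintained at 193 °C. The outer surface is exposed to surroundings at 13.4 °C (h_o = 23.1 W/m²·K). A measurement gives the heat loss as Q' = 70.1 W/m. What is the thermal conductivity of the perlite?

k = 0.0471 W/m·K

ΣR = ΔT/Q' = |193 − 13.4|/70.1 = 2.562 m·K/W
Known resistances:
  R'_stainless steel = ln(0.0385/0.0305)/(2πk) = 0.2329/(2π·16.4) = 0.002261 m·K/W
  R'_conv,out = 1/(2πr h) = 1/(2π·0.0801·23.1) = 0.08602 m·K/W
R_perlite = ΣR − ΣR_known = 2.562 − 0.08828 = 2.474 m·K/W
ln(r₂/r₁)/(2πk) = 2.474 ⇒ k = 0.7326/(2π·2.474) = 0.0471 W/m·K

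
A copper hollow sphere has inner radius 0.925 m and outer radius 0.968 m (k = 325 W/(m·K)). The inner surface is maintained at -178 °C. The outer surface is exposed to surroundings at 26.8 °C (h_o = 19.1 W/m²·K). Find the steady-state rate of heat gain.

Q = 45.9 kW

Resistance network (inner→outer):
  R_copper = (1/0.925 − 1/0.968)/(4πk) = 0.04802/(4π·325) = 1.176×10^-5 K/W
  R_conv,out = 1/(4πr²h) = 1/(4π·0.968²·19.1) = 0.004446 K/W
ΣR = 1.176×10^-5 + 0.004446 = 0.004458 K/W
Q = ΔT/ΣR = (-178 °C − 26.8 °C)/0.004458 = -45900 W
(Negative Q ⇒ heat flows inward; heat gain = 45900 W.)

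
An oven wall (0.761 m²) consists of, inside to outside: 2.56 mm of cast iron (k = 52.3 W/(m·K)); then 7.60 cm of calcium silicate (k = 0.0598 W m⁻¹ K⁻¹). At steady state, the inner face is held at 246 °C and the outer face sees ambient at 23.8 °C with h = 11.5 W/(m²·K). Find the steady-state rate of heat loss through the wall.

Resistance network (inner→outer):
  R_cast iron = L/(kA) = 0.00256/(52.3·0.761) = 6.432×10^-5 K/W
  R_calcium silicate = L/(kA) = 0.0760/(0.0598·0.761) = 1.670 K/W
  R_conv,out = 1/(hA) = 1/(11.5·0.761) = 0.1143 K/W
ΣR = 6.432×10^-5 + 1.670 + 0.1143 = 1.784 K/W
Q = ΔT/ΣR = (246 °C − 23.8 °C)/1.784 = 125 W

Q = 125 W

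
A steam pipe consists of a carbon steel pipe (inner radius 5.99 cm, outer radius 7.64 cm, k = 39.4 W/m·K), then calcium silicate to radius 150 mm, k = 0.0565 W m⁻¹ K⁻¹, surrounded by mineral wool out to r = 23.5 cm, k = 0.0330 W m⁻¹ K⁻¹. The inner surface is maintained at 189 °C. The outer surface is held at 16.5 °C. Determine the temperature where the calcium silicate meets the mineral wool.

T = 108 °C

Resistance network (inner→outer):
  R'_carbon steel = ln(0.0764/0.0599)/(2πk) = 0.2433/(2π·39.4) = 9.828×10^-4 m·K/W
  R'_calcium silicate = ln(0.150/0.0764)/(2πk) = 0.6747/(2π·0.0565) = 1.900 m·K/W
  R'_mineral wool = ln(0.235/0.150)/(2πk) = 0.4490/(2π·0.0330) = 2.165 m·K/W
ΣR = 9.828×10^-4 + 1.900 + 2.165 = 4.066 m·K/W
Q' = ΔT/ΣR = (189 °C − 16.5 °C)/4.066 = 42.42 W/m
From the inner boundary to the calcium silicate/mineral wool interface, ΣR_partial = 1.901 m·K/W.
T_interface = T_in − Q'·ΣR_partial = 189 °C − (42.42)(1.901) = 108 °C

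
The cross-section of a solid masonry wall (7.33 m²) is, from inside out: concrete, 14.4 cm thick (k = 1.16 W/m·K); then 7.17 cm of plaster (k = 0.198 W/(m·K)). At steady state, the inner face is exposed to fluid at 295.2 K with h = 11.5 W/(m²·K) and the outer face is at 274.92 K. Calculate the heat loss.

Q = 259 W

Treat each layer as a resistance in series:
  R_conv,in = 1/(hA) = 1/(11.5·7.33) = 0.01186 K/W
  R_concrete = L/(kA) = 0.144/(1.16·7.33) = 0.01694 K/W
  R_plaster = L/(kA) = 0.0717/(0.198·7.33) = 0.04940 K/W
ΣR = 0.01186 + 0.01694 + 0.04940 = 0.07820 K/W
Q = ΔT/ΣR = (295.2 K − 274.92 K)/0.07820 = 259 W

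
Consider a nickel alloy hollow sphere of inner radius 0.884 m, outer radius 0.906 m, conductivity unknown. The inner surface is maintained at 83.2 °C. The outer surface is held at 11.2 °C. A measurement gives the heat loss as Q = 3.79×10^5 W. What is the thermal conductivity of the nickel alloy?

k = 11.5 W/m·K

ΣR = ΔT/Q = |83.2 − 11.2|/3.79×10^5 = 1.900×10^-4 K/W
(1/r₁−1/r₂)/(4πk) = 1.900×10^-4 ⇒ k = 0.02747/(4π·1.900×10^-4) = 11.5 W/m·K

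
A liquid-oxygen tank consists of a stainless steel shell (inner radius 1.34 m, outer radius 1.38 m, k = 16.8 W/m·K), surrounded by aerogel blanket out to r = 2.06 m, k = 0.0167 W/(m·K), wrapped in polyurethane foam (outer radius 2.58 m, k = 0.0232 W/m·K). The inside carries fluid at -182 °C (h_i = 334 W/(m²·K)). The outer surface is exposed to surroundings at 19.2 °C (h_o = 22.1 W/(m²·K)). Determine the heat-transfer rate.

Q = 136 W

Resistance network (inner→outer):
  R_conv,in = 1/(4πr²h) = 1/(4π·1.34²·334) = 1.327×10^-4 K/W
  R_stainless steel = (1/1.34 − 1/1.38)/(4πk) = 0.02163/(4π·16.8) = 1.025×10^-4 K/W
  R_aerogel blanket = (1/1.38 − 1/2.06)/(4πk) = 0.2392/(4π·0.0167) = 1.140 K/W
  R_polyurethane foam = (1/2.06 − 1/2.58)/(4πk) = 0.09784/(4π·0.0232) = 0.3356 K/W
  R_conv,out = 1/(4πr²h) = 1/(4π·2.58²·22.1) = 5.410×10^-4 K/W
ΣR = 1.327×10^-4 + 1.025×10^-4 + 1.140 + 0.3356 + 5.410×10^-4 = 1.476 K/W
Q = ΔT/ΣR = (-182 °C − 19.2 °C)/1.476 = -136 W
(Negative Q ⇒ heat flows inward; heat gain = 136 W.)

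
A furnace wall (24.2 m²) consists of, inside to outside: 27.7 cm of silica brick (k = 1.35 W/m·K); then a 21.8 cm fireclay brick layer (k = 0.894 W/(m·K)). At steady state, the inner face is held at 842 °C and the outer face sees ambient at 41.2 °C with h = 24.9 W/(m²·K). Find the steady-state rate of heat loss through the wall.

Treat each layer as a resistance in series:
  R_silica brick = L/(kA) = 0.277/(1.35·24.2) = 0.008479 K/W
  R_fireclay brick = L/(kA) = 0.218/(0.894·24.2) = 0.01008 K/W
  R_conv,out = 1/(hA) = 1/(24.9·24.2) = 0.001660 K/W
ΣR = 0.008479 + 0.01008 + 0.001660 = 0.02022 K/W
Q = ΔT/ΣR = (842 °C − 41.2 °C)/0.02022 = 39600 W

Q = 39600 W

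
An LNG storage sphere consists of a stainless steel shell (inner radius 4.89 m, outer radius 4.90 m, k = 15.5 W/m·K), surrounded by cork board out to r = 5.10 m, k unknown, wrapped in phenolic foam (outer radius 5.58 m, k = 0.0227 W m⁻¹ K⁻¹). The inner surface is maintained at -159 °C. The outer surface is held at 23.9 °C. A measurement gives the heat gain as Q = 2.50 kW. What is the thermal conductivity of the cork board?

k = 0.0454 W/m·K

ΣR = ΔT/Q = |-159 − 23.9|/2500 = 0.07316 K/W
Known resistances:
  R_stainless steel = (1/4.89 − 1/4.90)/(4πk) = 4.173×10^-4/(4π·15.5) = 2.143×10^-6 K/W
  R_phenolic foam = (1/5.10 − 1/5.58)/(4πk) = 0.01687/(4π·0.0227) = 0.05913 K/W
R_cork board = ΣR − ΣR_known = 0.07316 − 0.05913 = 0.01403 K/W
(1/r₁−1/r₂)/(4πk) = 0.01403 ⇒ k = 0.008003/(4π·0.01403) = 0.0454 W/m·K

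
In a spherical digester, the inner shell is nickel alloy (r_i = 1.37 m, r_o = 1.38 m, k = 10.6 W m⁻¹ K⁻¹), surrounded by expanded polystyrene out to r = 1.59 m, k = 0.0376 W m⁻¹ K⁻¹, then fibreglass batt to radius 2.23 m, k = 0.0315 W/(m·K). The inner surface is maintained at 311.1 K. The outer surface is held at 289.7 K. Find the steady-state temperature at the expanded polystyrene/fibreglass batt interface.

Resistance network (inner→outer):
  R_nickel alloy = (1/1.37 − 1/1.38)/(4πk) = 0.005289/(4π·10.6) = 3.971×10^-5 K/W
  R_expanded polystyrene = (1/1.38 − 1/1.59)/(4πk) = 0.09571/(4π·0.0376) = 0.2026 K/W
  R_fibreglass batt = (1/1.59 − 1/2.23)/(4πk) = 0.1805/(4π·0.0315) = 0.4560 K/W
ΣR = 3.971×10^-5 + 0.2026 + 0.4560 = 0.6586 K/W
Q = ΔT/ΣR = (311.1 K − 289.7 K)/0.6586 = 32.49 W
From the inner boundary to the expanded polystyrene/fibreglass batt interface, ΣR_partial = 0.2026 K/W.
T_interface = T_in − Q·ΣR_partial = 311.1 K − (32.49)(0.2026) = 304.5 K

T = 304.5 K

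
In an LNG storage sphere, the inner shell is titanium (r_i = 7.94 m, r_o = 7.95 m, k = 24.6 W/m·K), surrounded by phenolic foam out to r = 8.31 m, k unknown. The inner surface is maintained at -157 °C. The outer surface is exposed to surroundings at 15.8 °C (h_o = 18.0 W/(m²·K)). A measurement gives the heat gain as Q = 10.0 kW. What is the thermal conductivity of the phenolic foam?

k = 0.0252 W/m·K

ΣR = ΔT/Q = |-157 − 15.8|/10000 = 0.01728 K/W
Known resistances:
  R_titanium = (1/7.94 − 1/7.95)/(4πk) = 1.584×10^-4/(4π·24.6) = 5.125×10^-7 K/W
  R_conv,out = 1/(4πr²h) = 1/(4π·8.31²·18.0) = 6.402×10^-5 K/W
R_phenolic foam = ΣR − ΣR_known = 0.01728 − 6.453×10^-5 = 0.01722 K/W
(1/r₁−1/r₂)/(4πk) = 0.01722 ⇒ k = 0.005449/(4π·0.01722) = 0.0252 W/m·K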